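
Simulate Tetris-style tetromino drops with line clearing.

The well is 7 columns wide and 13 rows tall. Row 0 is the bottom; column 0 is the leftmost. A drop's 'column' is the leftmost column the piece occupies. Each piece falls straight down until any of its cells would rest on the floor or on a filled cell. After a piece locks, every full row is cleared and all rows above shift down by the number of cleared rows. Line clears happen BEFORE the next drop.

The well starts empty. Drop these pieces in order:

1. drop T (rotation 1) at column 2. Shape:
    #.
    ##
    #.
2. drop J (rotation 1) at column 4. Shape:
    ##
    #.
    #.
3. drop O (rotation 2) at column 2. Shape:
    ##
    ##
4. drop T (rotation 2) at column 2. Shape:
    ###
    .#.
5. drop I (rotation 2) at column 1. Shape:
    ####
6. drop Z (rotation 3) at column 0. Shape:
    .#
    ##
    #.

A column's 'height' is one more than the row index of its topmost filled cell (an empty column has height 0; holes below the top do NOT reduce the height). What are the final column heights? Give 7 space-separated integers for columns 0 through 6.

Answer: 9 10 8 8 8 3 0

Derivation:
Drop 1: T rot1 at col 2 lands with bottom-row=0; cleared 0 line(s) (total 0); column heights now [0 0 3 2 0 0 0], max=3
Drop 2: J rot1 at col 4 lands with bottom-row=0; cleared 0 line(s) (total 0); column heights now [0 0 3 2 3 3 0], max=3
Drop 3: O rot2 at col 2 lands with bottom-row=3; cleared 0 line(s) (total 0); column heights now [0 0 5 5 3 3 0], max=5
Drop 4: T rot2 at col 2 lands with bottom-row=5; cleared 0 line(s) (total 0); column heights now [0 0 7 7 7 3 0], max=7
Drop 5: I rot2 at col 1 lands with bottom-row=7; cleared 0 line(s) (total 0); column heights now [0 8 8 8 8 3 0], max=8
Drop 6: Z rot3 at col 0 lands with bottom-row=7; cleared 0 line(s) (total 0); column heights now [9 10 8 8 8 3 0], max=10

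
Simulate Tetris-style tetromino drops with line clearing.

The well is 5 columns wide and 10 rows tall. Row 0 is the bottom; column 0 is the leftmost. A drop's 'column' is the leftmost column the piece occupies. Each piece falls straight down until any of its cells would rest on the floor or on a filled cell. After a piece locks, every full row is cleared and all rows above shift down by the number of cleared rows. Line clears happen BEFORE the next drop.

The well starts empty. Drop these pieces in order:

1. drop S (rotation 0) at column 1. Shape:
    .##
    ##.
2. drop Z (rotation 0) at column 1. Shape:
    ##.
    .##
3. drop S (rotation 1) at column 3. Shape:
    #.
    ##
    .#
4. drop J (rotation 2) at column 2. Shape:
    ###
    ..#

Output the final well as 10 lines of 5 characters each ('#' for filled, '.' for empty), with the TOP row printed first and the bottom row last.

Answer: .....
.....
.....
.....
..###
...##
.####
..###
..##.
.##..

Derivation:
Drop 1: S rot0 at col 1 lands with bottom-row=0; cleared 0 line(s) (total 0); column heights now [0 1 2 2 0], max=2
Drop 2: Z rot0 at col 1 lands with bottom-row=2; cleared 0 line(s) (total 0); column heights now [0 4 4 3 0], max=4
Drop 3: S rot1 at col 3 lands with bottom-row=2; cleared 0 line(s) (total 0); column heights now [0 4 4 5 4], max=5
Drop 4: J rot2 at col 2 lands with bottom-row=4; cleared 0 line(s) (total 0); column heights now [0 4 6 6 6], max=6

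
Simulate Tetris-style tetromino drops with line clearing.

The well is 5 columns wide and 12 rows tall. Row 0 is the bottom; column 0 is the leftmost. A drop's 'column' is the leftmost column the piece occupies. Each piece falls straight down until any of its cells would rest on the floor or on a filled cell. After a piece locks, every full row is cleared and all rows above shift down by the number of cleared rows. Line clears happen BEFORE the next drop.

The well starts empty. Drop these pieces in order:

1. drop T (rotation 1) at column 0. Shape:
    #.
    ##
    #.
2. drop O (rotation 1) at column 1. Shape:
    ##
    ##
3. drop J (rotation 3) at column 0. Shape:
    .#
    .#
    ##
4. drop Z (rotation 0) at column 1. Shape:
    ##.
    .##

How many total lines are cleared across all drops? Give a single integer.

Answer: 0

Derivation:
Drop 1: T rot1 at col 0 lands with bottom-row=0; cleared 0 line(s) (total 0); column heights now [3 2 0 0 0], max=3
Drop 2: O rot1 at col 1 lands with bottom-row=2; cleared 0 line(s) (total 0); column heights now [3 4 4 0 0], max=4
Drop 3: J rot3 at col 0 lands with bottom-row=4; cleared 0 line(s) (total 0); column heights now [5 7 4 0 0], max=7
Drop 4: Z rot0 at col 1 lands with bottom-row=6; cleared 0 line(s) (total 0); column heights now [5 8 8 7 0], max=8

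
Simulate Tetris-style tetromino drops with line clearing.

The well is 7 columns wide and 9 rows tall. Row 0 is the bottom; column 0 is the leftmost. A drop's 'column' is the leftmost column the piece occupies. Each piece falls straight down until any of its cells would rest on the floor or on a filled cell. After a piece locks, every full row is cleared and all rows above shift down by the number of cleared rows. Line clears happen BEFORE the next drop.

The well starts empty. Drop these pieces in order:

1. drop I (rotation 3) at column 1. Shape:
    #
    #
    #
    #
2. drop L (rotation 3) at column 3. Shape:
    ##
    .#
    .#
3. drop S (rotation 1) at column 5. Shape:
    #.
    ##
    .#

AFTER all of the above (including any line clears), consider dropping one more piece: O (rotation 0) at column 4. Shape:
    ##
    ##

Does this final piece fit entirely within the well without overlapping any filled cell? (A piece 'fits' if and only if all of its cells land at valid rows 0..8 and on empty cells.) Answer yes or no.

Drop 1: I rot3 at col 1 lands with bottom-row=0; cleared 0 line(s) (total 0); column heights now [0 4 0 0 0 0 0], max=4
Drop 2: L rot3 at col 3 lands with bottom-row=0; cleared 0 line(s) (total 0); column heights now [0 4 0 3 3 0 0], max=4
Drop 3: S rot1 at col 5 lands with bottom-row=0; cleared 0 line(s) (total 0); column heights now [0 4 0 3 3 3 2], max=4
Test piece O rot0 at col 4 (width 2): heights before test = [0 4 0 3 3 3 2]; fits = True

Answer: yes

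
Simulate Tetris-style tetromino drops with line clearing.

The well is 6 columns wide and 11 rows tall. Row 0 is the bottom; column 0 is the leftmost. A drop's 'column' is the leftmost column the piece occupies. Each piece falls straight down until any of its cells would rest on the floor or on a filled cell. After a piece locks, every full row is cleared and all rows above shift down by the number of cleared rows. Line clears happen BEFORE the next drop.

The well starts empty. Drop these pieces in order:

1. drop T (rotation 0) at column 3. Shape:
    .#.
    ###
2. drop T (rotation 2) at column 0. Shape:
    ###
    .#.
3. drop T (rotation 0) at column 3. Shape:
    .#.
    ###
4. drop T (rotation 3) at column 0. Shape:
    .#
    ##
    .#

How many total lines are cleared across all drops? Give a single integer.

Drop 1: T rot0 at col 3 lands with bottom-row=0; cleared 0 line(s) (total 0); column heights now [0 0 0 1 2 1], max=2
Drop 2: T rot2 at col 0 lands with bottom-row=0; cleared 0 line(s) (total 0); column heights now [2 2 2 1 2 1], max=2
Drop 3: T rot0 at col 3 lands with bottom-row=2; cleared 0 line(s) (total 0); column heights now [2 2 2 3 4 3], max=4
Drop 4: T rot3 at col 0 lands with bottom-row=2; cleared 0 line(s) (total 0); column heights now [4 5 2 3 4 3], max=5

Answer: 0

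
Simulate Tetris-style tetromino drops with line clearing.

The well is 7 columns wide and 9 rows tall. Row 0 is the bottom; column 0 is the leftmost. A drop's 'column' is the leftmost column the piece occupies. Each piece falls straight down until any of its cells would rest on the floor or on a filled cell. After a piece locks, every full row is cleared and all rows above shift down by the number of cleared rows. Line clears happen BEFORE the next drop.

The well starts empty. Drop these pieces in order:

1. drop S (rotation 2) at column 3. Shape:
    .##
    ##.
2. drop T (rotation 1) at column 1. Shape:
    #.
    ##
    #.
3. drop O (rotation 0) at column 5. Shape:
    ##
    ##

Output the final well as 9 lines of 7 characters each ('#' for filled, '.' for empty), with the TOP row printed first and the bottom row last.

Answer: .......
.......
.......
.......
.......
.....##
.#...##
.##.##.
.#.##..

Derivation:
Drop 1: S rot2 at col 3 lands with bottom-row=0; cleared 0 line(s) (total 0); column heights now [0 0 0 1 2 2 0], max=2
Drop 2: T rot1 at col 1 lands with bottom-row=0; cleared 0 line(s) (total 0); column heights now [0 3 2 1 2 2 0], max=3
Drop 3: O rot0 at col 5 lands with bottom-row=2; cleared 0 line(s) (total 0); column heights now [0 3 2 1 2 4 4], max=4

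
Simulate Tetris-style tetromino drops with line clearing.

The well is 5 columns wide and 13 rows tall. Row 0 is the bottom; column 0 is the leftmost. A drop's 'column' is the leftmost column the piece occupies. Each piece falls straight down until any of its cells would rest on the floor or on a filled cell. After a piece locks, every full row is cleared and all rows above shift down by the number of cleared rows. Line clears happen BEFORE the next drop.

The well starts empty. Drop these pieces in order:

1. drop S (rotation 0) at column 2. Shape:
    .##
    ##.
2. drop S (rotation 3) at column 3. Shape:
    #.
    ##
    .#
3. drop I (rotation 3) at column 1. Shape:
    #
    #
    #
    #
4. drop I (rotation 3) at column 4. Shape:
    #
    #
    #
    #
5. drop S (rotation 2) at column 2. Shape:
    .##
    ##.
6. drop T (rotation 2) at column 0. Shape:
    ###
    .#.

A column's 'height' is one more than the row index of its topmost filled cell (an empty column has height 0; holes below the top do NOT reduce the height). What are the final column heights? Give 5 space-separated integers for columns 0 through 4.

Drop 1: S rot0 at col 2 lands with bottom-row=0; cleared 0 line(s) (total 0); column heights now [0 0 1 2 2], max=2
Drop 2: S rot3 at col 3 lands with bottom-row=2; cleared 0 line(s) (total 0); column heights now [0 0 1 5 4], max=5
Drop 3: I rot3 at col 1 lands with bottom-row=0; cleared 0 line(s) (total 0); column heights now [0 4 1 5 4], max=5
Drop 4: I rot3 at col 4 lands with bottom-row=4; cleared 0 line(s) (total 0); column heights now [0 4 1 5 8], max=8
Drop 5: S rot2 at col 2 lands with bottom-row=7; cleared 0 line(s) (total 0); column heights now [0 4 8 9 9], max=9
Drop 6: T rot2 at col 0 lands with bottom-row=7; cleared 1 line(s) (total 1); column heights now [0 8 8 8 8], max=8

Answer: 0 8 8 8 8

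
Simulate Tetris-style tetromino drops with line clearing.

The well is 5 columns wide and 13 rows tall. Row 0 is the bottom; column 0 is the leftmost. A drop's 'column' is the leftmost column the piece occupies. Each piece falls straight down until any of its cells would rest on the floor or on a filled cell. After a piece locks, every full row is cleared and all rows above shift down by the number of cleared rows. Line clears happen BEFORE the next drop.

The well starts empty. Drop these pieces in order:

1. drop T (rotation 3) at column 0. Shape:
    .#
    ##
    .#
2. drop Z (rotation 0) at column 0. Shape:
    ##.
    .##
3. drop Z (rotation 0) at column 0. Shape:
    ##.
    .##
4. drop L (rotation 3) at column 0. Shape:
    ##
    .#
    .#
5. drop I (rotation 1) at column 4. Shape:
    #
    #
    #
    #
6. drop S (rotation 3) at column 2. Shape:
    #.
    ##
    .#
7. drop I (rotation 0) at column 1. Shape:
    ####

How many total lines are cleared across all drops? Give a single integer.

Answer: 0

Derivation:
Drop 1: T rot3 at col 0 lands with bottom-row=0; cleared 0 line(s) (total 0); column heights now [2 3 0 0 0], max=3
Drop 2: Z rot0 at col 0 lands with bottom-row=3; cleared 0 line(s) (total 0); column heights now [5 5 4 0 0], max=5
Drop 3: Z rot0 at col 0 lands with bottom-row=5; cleared 0 line(s) (total 0); column heights now [7 7 6 0 0], max=7
Drop 4: L rot3 at col 0 lands with bottom-row=7; cleared 0 line(s) (total 0); column heights now [10 10 6 0 0], max=10
Drop 5: I rot1 at col 4 lands with bottom-row=0; cleared 0 line(s) (total 0); column heights now [10 10 6 0 4], max=10
Drop 6: S rot3 at col 2 lands with bottom-row=5; cleared 0 line(s) (total 0); column heights now [10 10 8 7 4], max=10
Drop 7: I rot0 at col 1 lands with bottom-row=10; cleared 0 line(s) (total 0); column heights now [10 11 11 11 11], max=11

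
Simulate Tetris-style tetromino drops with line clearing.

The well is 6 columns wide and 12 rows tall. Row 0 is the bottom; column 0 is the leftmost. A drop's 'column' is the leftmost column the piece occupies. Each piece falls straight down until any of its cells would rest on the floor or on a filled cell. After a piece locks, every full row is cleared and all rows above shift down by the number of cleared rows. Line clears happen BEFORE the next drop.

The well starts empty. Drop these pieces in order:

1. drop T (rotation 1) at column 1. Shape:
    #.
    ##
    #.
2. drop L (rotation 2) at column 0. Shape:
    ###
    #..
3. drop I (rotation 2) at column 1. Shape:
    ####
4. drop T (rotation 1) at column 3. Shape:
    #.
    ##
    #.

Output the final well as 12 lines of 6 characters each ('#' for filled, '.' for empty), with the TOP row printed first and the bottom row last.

Drop 1: T rot1 at col 1 lands with bottom-row=0; cleared 0 line(s) (total 0); column heights now [0 3 2 0 0 0], max=3
Drop 2: L rot2 at col 0 lands with bottom-row=2; cleared 0 line(s) (total 0); column heights now [4 4 4 0 0 0], max=4
Drop 3: I rot2 at col 1 lands with bottom-row=4; cleared 0 line(s) (total 0); column heights now [4 5 5 5 5 0], max=5
Drop 4: T rot1 at col 3 lands with bottom-row=5; cleared 0 line(s) (total 0); column heights now [4 5 5 8 7 0], max=8

Answer: ......
......
......
......
...#..
...##.
...#..
.####.
###...
##....
.##...
.#....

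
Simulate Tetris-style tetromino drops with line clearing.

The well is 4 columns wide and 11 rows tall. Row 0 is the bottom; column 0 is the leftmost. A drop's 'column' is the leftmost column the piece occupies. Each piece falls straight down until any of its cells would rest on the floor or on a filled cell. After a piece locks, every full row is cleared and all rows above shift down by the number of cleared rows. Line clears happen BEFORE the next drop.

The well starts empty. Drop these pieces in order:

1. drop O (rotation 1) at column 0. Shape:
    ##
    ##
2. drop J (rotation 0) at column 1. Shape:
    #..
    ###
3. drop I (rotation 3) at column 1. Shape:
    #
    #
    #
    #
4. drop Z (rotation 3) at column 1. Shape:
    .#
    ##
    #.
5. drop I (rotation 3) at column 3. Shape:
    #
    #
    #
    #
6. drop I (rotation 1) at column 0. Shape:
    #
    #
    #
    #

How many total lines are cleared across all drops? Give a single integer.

Drop 1: O rot1 at col 0 lands with bottom-row=0; cleared 0 line(s) (total 0); column heights now [2 2 0 0], max=2
Drop 2: J rot0 at col 1 lands with bottom-row=2; cleared 0 line(s) (total 0); column heights now [2 4 3 3], max=4
Drop 3: I rot3 at col 1 lands with bottom-row=4; cleared 0 line(s) (total 0); column heights now [2 8 3 3], max=8
Drop 4: Z rot3 at col 1 lands with bottom-row=8; cleared 0 line(s) (total 0); column heights now [2 10 11 3], max=11
Drop 5: I rot3 at col 3 lands with bottom-row=3; cleared 0 line(s) (total 0); column heights now [2 10 11 7], max=11
Drop 6: I rot1 at col 0 lands with bottom-row=2; cleared 1 line(s) (total 1); column heights now [5 9 10 6], max=10

Answer: 1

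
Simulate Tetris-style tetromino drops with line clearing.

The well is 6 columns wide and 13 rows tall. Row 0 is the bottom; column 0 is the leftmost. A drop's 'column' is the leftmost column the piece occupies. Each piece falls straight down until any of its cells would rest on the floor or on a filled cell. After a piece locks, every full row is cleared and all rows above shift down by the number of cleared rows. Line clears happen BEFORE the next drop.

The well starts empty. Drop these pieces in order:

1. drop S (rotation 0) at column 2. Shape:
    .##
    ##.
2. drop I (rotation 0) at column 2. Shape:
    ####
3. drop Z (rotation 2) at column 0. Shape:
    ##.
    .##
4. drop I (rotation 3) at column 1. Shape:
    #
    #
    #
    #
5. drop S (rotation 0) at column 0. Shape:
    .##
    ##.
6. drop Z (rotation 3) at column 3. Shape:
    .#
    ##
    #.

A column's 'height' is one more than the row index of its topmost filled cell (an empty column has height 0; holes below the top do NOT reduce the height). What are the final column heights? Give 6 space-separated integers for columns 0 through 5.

Drop 1: S rot0 at col 2 lands with bottom-row=0; cleared 0 line(s) (total 0); column heights now [0 0 1 2 2 0], max=2
Drop 2: I rot0 at col 2 lands with bottom-row=2; cleared 0 line(s) (total 0); column heights now [0 0 3 3 3 3], max=3
Drop 3: Z rot2 at col 0 lands with bottom-row=3; cleared 0 line(s) (total 0); column heights now [5 5 4 3 3 3], max=5
Drop 4: I rot3 at col 1 lands with bottom-row=5; cleared 0 line(s) (total 0); column heights now [5 9 4 3 3 3], max=9
Drop 5: S rot0 at col 0 lands with bottom-row=9; cleared 0 line(s) (total 0); column heights now [10 11 11 3 3 3], max=11
Drop 6: Z rot3 at col 3 lands with bottom-row=3; cleared 0 line(s) (total 0); column heights now [10 11 11 5 6 3], max=11

Answer: 10 11 11 5 6 3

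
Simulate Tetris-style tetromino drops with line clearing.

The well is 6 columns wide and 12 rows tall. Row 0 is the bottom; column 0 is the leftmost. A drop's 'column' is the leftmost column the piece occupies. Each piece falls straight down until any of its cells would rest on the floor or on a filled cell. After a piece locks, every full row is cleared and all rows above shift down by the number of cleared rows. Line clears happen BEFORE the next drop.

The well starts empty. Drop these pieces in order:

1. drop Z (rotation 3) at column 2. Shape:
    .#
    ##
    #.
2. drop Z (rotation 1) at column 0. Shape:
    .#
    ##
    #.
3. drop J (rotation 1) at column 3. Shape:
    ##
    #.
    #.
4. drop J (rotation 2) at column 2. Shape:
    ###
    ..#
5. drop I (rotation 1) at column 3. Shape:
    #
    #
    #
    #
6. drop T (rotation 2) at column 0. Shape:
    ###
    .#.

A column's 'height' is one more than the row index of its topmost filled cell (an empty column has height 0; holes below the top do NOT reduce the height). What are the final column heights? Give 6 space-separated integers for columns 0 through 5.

Answer: 9 9 9 12 8 0

Derivation:
Drop 1: Z rot3 at col 2 lands with bottom-row=0; cleared 0 line(s) (total 0); column heights now [0 0 2 3 0 0], max=3
Drop 2: Z rot1 at col 0 lands with bottom-row=0; cleared 0 line(s) (total 0); column heights now [2 3 2 3 0 0], max=3
Drop 3: J rot1 at col 3 lands with bottom-row=3; cleared 0 line(s) (total 0); column heights now [2 3 2 6 6 0], max=6
Drop 4: J rot2 at col 2 lands with bottom-row=6; cleared 0 line(s) (total 0); column heights now [2 3 8 8 8 0], max=8
Drop 5: I rot1 at col 3 lands with bottom-row=8; cleared 0 line(s) (total 0); column heights now [2 3 8 12 8 0], max=12
Drop 6: T rot2 at col 0 lands with bottom-row=7; cleared 0 line(s) (total 0); column heights now [9 9 9 12 8 0], max=12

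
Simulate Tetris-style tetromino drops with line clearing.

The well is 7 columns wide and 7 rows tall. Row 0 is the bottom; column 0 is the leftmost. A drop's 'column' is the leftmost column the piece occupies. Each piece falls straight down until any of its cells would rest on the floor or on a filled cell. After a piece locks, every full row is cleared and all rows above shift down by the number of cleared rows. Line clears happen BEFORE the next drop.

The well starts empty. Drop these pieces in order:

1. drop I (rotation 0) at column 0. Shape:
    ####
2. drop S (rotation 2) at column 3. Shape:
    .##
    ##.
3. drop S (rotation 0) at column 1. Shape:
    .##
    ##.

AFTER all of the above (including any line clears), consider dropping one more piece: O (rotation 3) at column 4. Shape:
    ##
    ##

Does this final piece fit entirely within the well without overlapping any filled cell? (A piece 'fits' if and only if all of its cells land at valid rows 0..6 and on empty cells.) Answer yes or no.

Drop 1: I rot0 at col 0 lands with bottom-row=0; cleared 0 line(s) (total 0); column heights now [1 1 1 1 0 0 0], max=1
Drop 2: S rot2 at col 3 lands with bottom-row=1; cleared 0 line(s) (total 0); column heights now [1 1 1 2 3 3 0], max=3
Drop 3: S rot0 at col 1 lands with bottom-row=1; cleared 0 line(s) (total 0); column heights now [1 2 3 3 3 3 0], max=3
Test piece O rot3 at col 4 (width 2): heights before test = [1 2 3 3 3 3 0]; fits = True

Answer: yes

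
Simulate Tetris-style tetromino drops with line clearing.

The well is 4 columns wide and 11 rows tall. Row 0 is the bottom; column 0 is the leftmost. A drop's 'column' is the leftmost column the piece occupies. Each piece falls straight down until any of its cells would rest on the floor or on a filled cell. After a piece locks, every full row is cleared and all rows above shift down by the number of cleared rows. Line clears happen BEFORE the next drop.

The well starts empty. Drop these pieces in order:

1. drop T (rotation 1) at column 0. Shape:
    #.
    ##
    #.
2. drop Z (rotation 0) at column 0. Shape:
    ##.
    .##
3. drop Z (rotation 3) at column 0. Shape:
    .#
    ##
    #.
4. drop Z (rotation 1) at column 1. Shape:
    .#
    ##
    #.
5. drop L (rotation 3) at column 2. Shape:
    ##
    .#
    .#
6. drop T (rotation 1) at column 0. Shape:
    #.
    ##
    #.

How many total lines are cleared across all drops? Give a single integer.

Answer: 2

Derivation:
Drop 1: T rot1 at col 0 lands with bottom-row=0; cleared 0 line(s) (total 0); column heights now [3 2 0 0], max=3
Drop 2: Z rot0 at col 0 lands with bottom-row=2; cleared 0 line(s) (total 0); column heights now [4 4 3 0], max=4
Drop 3: Z rot3 at col 0 lands with bottom-row=4; cleared 0 line(s) (total 0); column heights now [6 7 3 0], max=7
Drop 4: Z rot1 at col 1 lands with bottom-row=7; cleared 0 line(s) (total 0); column heights now [6 9 10 0], max=10
Drop 5: L rot3 at col 2 lands with bottom-row=8; cleared 0 line(s) (total 0); column heights now [6 9 11 11], max=11
Drop 6: T rot1 at col 0 lands with bottom-row=8; cleared 2 line(s) (total 2); column heights now [9 8 9 9], max=9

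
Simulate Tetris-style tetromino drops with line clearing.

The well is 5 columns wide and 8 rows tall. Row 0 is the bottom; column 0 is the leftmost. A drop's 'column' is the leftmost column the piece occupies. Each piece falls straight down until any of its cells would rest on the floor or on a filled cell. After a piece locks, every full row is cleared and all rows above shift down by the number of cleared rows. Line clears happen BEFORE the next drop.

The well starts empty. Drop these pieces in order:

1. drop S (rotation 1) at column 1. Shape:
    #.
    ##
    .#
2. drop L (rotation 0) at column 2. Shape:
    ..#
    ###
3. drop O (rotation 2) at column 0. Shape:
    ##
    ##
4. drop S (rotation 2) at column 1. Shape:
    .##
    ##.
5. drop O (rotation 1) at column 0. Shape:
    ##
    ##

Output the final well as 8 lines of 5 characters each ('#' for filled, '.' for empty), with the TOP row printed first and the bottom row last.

Drop 1: S rot1 at col 1 lands with bottom-row=0; cleared 0 line(s) (total 0); column heights now [0 3 2 0 0], max=3
Drop 2: L rot0 at col 2 lands with bottom-row=2; cleared 0 line(s) (total 0); column heights now [0 3 3 3 4], max=4
Drop 3: O rot2 at col 0 lands with bottom-row=3; cleared 0 line(s) (total 0); column heights now [5 5 3 3 4], max=5
Drop 4: S rot2 at col 1 lands with bottom-row=5; cleared 0 line(s) (total 0); column heights now [5 6 7 7 4], max=7
Drop 5: O rot1 at col 0 lands with bottom-row=6; cleared 0 line(s) (total 0); column heights now [8 8 7 7 4], max=8

Answer: ##...
####.
.##..
##...
##..#
.####
.##..
..#..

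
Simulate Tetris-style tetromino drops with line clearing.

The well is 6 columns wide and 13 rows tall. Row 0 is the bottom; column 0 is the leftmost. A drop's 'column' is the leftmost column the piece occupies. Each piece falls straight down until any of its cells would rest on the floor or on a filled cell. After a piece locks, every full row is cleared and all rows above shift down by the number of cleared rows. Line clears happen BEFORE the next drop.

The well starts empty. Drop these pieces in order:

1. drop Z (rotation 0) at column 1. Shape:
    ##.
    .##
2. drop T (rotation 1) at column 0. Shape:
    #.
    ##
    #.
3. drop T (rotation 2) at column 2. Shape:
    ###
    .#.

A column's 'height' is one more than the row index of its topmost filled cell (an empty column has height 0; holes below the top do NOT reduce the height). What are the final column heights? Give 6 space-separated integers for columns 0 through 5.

Drop 1: Z rot0 at col 1 lands with bottom-row=0; cleared 0 line(s) (total 0); column heights now [0 2 2 1 0 0], max=2
Drop 2: T rot1 at col 0 lands with bottom-row=1; cleared 0 line(s) (total 0); column heights now [4 3 2 1 0 0], max=4
Drop 3: T rot2 at col 2 lands with bottom-row=1; cleared 0 line(s) (total 0); column heights now [4 3 3 3 3 0], max=4

Answer: 4 3 3 3 3 0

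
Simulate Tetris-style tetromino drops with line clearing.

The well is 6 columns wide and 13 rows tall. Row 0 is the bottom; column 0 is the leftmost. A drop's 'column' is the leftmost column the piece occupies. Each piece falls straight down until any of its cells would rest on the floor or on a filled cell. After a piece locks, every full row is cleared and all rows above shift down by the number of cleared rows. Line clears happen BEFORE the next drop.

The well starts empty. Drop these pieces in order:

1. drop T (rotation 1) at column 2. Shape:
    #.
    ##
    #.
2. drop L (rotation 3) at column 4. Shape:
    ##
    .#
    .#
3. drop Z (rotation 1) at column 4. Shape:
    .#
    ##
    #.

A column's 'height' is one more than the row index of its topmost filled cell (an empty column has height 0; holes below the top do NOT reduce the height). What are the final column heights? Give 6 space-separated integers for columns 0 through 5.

Answer: 0 0 3 2 5 6

Derivation:
Drop 1: T rot1 at col 2 lands with bottom-row=0; cleared 0 line(s) (total 0); column heights now [0 0 3 2 0 0], max=3
Drop 2: L rot3 at col 4 lands with bottom-row=0; cleared 0 line(s) (total 0); column heights now [0 0 3 2 3 3], max=3
Drop 3: Z rot1 at col 4 lands with bottom-row=3; cleared 0 line(s) (total 0); column heights now [0 0 3 2 5 6], max=6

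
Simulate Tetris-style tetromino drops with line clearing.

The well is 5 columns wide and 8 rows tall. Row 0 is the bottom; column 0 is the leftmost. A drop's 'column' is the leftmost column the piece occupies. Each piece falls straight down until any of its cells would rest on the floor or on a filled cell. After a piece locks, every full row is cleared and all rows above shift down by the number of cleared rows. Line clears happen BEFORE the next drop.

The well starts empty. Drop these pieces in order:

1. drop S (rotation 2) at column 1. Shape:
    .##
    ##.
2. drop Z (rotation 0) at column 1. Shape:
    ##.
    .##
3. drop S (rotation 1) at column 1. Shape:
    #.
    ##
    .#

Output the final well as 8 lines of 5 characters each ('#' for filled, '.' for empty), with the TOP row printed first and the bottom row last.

Drop 1: S rot2 at col 1 lands with bottom-row=0; cleared 0 line(s) (total 0); column heights now [0 1 2 2 0], max=2
Drop 2: Z rot0 at col 1 lands with bottom-row=2; cleared 0 line(s) (total 0); column heights now [0 4 4 3 0], max=4
Drop 3: S rot1 at col 1 lands with bottom-row=4; cleared 0 line(s) (total 0); column heights now [0 7 6 3 0], max=7

Answer: .....
.#...
.##..
..#..
.##..
..##.
..##.
.##..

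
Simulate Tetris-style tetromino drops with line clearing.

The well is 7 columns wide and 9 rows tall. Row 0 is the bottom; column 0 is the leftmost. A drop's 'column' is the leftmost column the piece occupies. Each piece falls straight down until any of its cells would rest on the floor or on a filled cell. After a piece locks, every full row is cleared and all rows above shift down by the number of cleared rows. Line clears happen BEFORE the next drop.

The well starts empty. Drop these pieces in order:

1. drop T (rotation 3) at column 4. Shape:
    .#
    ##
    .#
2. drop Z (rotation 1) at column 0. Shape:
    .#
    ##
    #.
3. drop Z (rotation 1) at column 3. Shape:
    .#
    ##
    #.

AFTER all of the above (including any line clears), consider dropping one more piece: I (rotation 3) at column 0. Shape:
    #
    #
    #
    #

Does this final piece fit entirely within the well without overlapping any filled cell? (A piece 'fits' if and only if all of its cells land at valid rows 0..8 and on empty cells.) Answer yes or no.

Drop 1: T rot3 at col 4 lands with bottom-row=0; cleared 0 line(s) (total 0); column heights now [0 0 0 0 2 3 0], max=3
Drop 2: Z rot1 at col 0 lands with bottom-row=0; cleared 0 line(s) (total 0); column heights now [2 3 0 0 2 3 0], max=3
Drop 3: Z rot1 at col 3 lands with bottom-row=1; cleared 0 line(s) (total 0); column heights now [2 3 0 3 4 3 0], max=4
Test piece I rot3 at col 0 (width 1): heights before test = [2 3 0 3 4 3 0]; fits = True

Answer: yes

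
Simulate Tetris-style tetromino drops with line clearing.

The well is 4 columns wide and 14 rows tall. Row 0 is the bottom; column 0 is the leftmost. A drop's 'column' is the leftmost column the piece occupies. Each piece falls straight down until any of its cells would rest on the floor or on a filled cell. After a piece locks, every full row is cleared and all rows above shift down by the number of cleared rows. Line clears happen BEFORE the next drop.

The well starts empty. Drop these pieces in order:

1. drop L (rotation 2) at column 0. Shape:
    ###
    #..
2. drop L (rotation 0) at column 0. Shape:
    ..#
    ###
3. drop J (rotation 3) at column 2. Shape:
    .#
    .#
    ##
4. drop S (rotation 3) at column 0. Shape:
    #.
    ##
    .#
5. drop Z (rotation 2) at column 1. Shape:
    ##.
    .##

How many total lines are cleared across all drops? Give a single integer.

Drop 1: L rot2 at col 0 lands with bottom-row=0; cleared 0 line(s) (total 0); column heights now [2 2 2 0], max=2
Drop 2: L rot0 at col 0 lands with bottom-row=2; cleared 0 line(s) (total 0); column heights now [3 3 4 0], max=4
Drop 3: J rot3 at col 2 lands with bottom-row=4; cleared 0 line(s) (total 0); column heights now [3 3 5 7], max=7
Drop 4: S rot3 at col 0 lands with bottom-row=3; cleared 1 line(s) (total 1); column heights now [5 4 4 6], max=6
Drop 5: Z rot2 at col 1 lands with bottom-row=6; cleared 0 line(s) (total 1); column heights now [5 8 8 7], max=8

Answer: 1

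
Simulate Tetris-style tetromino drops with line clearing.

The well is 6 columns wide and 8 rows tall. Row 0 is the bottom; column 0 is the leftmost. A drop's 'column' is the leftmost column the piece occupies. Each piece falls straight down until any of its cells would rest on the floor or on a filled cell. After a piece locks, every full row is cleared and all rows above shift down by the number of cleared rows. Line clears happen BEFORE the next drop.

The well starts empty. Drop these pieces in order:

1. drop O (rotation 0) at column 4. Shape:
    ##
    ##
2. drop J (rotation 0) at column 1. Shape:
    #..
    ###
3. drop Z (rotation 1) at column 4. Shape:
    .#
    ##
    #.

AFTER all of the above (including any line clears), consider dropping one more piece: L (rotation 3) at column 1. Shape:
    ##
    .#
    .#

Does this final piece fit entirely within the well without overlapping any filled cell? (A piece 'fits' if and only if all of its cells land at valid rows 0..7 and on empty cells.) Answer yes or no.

Drop 1: O rot0 at col 4 lands with bottom-row=0; cleared 0 line(s) (total 0); column heights now [0 0 0 0 2 2], max=2
Drop 2: J rot0 at col 1 lands with bottom-row=0; cleared 0 line(s) (total 0); column heights now [0 2 1 1 2 2], max=2
Drop 3: Z rot1 at col 4 lands with bottom-row=2; cleared 0 line(s) (total 0); column heights now [0 2 1 1 4 5], max=5
Test piece L rot3 at col 1 (width 2): heights before test = [0 2 1 1 4 5]; fits = True

Answer: yes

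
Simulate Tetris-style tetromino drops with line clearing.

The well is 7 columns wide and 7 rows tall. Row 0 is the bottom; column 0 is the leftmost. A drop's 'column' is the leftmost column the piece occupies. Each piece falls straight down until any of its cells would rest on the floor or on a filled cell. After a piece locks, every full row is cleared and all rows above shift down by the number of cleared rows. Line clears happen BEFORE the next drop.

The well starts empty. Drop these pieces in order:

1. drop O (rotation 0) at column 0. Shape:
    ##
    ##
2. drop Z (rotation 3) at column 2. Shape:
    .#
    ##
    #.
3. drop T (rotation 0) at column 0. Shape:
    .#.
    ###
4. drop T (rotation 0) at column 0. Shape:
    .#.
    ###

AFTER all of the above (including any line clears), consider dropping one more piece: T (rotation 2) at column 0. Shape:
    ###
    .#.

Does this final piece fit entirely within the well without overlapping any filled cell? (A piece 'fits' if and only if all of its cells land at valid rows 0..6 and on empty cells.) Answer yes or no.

Drop 1: O rot0 at col 0 lands with bottom-row=0; cleared 0 line(s) (total 0); column heights now [2 2 0 0 0 0 0], max=2
Drop 2: Z rot3 at col 2 lands with bottom-row=0; cleared 0 line(s) (total 0); column heights now [2 2 2 3 0 0 0], max=3
Drop 3: T rot0 at col 0 lands with bottom-row=2; cleared 0 line(s) (total 0); column heights now [3 4 3 3 0 0 0], max=4
Drop 4: T rot0 at col 0 lands with bottom-row=4; cleared 0 line(s) (total 0); column heights now [5 6 5 3 0 0 0], max=6
Test piece T rot2 at col 0 (width 3): heights before test = [5 6 5 3 0 0 0]; fits = False

Answer: no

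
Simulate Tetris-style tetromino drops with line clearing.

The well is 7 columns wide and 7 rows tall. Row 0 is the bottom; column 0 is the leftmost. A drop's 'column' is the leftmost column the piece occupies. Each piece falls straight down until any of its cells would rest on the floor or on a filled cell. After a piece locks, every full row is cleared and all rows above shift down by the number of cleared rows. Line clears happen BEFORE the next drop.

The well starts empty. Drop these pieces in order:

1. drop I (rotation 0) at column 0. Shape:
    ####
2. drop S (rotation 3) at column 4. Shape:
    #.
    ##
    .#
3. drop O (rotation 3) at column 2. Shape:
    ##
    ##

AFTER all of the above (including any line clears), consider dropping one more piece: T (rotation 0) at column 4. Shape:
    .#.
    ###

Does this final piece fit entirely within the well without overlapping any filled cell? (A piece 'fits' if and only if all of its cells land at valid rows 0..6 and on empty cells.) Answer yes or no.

Drop 1: I rot0 at col 0 lands with bottom-row=0; cleared 0 line(s) (total 0); column heights now [1 1 1 1 0 0 0], max=1
Drop 2: S rot3 at col 4 lands with bottom-row=0; cleared 0 line(s) (total 0); column heights now [1 1 1 1 3 2 0], max=3
Drop 3: O rot3 at col 2 lands with bottom-row=1; cleared 0 line(s) (total 0); column heights now [1 1 3 3 3 2 0], max=3
Test piece T rot0 at col 4 (width 3): heights before test = [1 1 3 3 3 2 0]; fits = True

Answer: yes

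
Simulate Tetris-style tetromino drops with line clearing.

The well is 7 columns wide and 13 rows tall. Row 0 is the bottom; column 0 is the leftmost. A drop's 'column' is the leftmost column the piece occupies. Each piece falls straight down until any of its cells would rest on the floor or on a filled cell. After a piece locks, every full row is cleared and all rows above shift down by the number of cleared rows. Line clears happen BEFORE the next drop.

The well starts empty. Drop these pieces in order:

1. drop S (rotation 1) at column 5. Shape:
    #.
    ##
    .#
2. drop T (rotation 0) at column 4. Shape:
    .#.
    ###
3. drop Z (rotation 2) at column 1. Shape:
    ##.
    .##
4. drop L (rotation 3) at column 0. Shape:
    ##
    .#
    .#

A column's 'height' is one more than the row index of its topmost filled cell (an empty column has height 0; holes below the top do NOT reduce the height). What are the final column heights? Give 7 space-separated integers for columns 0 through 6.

Drop 1: S rot1 at col 5 lands with bottom-row=0; cleared 0 line(s) (total 0); column heights now [0 0 0 0 0 3 2], max=3
Drop 2: T rot0 at col 4 lands with bottom-row=3; cleared 0 line(s) (total 0); column heights now [0 0 0 0 4 5 4], max=5
Drop 3: Z rot2 at col 1 lands with bottom-row=0; cleared 0 line(s) (total 0); column heights now [0 2 2 1 4 5 4], max=5
Drop 4: L rot3 at col 0 lands with bottom-row=2; cleared 0 line(s) (total 0); column heights now [5 5 2 1 4 5 4], max=5

Answer: 5 5 2 1 4 5 4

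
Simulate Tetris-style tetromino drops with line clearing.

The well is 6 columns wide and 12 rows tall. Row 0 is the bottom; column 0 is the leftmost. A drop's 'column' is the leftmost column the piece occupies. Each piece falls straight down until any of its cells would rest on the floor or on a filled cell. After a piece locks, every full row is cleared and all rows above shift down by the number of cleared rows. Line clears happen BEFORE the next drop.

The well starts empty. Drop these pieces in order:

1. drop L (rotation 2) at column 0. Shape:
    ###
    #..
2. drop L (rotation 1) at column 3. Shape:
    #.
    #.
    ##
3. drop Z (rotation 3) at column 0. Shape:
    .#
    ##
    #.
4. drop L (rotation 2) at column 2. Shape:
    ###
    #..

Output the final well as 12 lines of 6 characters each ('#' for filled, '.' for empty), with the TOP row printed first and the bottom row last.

Drop 1: L rot2 at col 0 lands with bottom-row=0; cleared 0 line(s) (total 0); column heights now [2 2 2 0 0 0], max=2
Drop 2: L rot1 at col 3 lands with bottom-row=0; cleared 0 line(s) (total 0); column heights now [2 2 2 3 1 0], max=3
Drop 3: Z rot3 at col 0 lands with bottom-row=2; cleared 0 line(s) (total 0); column heights now [4 5 2 3 1 0], max=5
Drop 4: L rot2 at col 2 lands with bottom-row=2; cleared 0 line(s) (total 0); column heights now [4 5 4 4 4 0], max=5

Answer: ......
......
......
......
......
......
......
.#....
#####.
#.##..
####..
#..##.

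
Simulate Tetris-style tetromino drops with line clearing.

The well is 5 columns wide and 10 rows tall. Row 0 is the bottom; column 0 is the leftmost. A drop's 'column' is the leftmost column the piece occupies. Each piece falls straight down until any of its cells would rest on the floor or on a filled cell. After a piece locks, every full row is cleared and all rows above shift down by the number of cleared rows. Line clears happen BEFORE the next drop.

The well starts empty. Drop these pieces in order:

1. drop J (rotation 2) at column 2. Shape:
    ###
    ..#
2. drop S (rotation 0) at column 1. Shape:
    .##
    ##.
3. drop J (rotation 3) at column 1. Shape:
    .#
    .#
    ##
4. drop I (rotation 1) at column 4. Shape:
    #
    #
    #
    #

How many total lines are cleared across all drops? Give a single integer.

Drop 1: J rot2 at col 2 lands with bottom-row=0; cleared 0 line(s) (total 0); column heights now [0 0 2 2 2], max=2
Drop 2: S rot0 at col 1 lands with bottom-row=2; cleared 0 line(s) (total 0); column heights now [0 3 4 4 2], max=4
Drop 3: J rot3 at col 1 lands with bottom-row=4; cleared 0 line(s) (total 0); column heights now [0 5 7 4 2], max=7
Drop 4: I rot1 at col 4 lands with bottom-row=2; cleared 0 line(s) (total 0); column heights now [0 5 7 4 6], max=7

Answer: 0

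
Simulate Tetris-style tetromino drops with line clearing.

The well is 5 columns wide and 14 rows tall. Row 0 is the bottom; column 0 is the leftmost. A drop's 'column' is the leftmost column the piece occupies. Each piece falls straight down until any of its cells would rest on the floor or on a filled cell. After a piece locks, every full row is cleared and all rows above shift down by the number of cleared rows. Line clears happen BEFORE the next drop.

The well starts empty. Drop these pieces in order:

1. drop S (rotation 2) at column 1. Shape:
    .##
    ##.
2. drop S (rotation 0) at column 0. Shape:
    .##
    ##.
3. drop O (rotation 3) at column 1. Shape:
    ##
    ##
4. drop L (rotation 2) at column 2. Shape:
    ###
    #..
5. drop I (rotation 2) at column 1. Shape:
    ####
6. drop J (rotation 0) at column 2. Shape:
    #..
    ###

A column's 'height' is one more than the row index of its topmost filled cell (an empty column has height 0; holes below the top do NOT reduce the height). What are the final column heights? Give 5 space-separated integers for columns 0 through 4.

Drop 1: S rot2 at col 1 lands with bottom-row=0; cleared 0 line(s) (total 0); column heights now [0 1 2 2 0], max=2
Drop 2: S rot0 at col 0 lands with bottom-row=1; cleared 0 line(s) (total 0); column heights now [2 3 3 2 0], max=3
Drop 3: O rot3 at col 1 lands with bottom-row=3; cleared 0 line(s) (total 0); column heights now [2 5 5 2 0], max=5
Drop 4: L rot2 at col 2 lands with bottom-row=5; cleared 0 line(s) (total 0); column heights now [2 5 7 7 7], max=7
Drop 5: I rot2 at col 1 lands with bottom-row=7; cleared 0 line(s) (total 0); column heights now [2 8 8 8 8], max=8
Drop 6: J rot0 at col 2 lands with bottom-row=8; cleared 0 line(s) (total 0); column heights now [2 8 10 9 9], max=10

Answer: 2 8 10 9 9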